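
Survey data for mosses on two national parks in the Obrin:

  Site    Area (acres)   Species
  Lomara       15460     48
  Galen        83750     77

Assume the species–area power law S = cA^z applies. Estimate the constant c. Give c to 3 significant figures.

3.23

z = ln(S₂/S₁) / ln(A₂/A₁) = ln(77/48) / ln(83750/15460) = 0.4726 / 1.6896 = 0.2797
c = S₁ / A₁^z = 48 / 15460^0.2797 = 48 / 14.85 = 3.232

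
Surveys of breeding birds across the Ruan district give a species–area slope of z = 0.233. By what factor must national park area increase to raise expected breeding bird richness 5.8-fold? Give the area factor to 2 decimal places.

(A₂/A₁)^0.233 = 5.8, so A₂/A₁ = 5.8^(1/0.233) = 5.8^4.292
ln(A₂/A₁) = ln 5.8 / 0.233 = 1.7579 / 0.233 = 7.5445
A₂/A₁ = e^7.5445 ≈ 1890

1890.23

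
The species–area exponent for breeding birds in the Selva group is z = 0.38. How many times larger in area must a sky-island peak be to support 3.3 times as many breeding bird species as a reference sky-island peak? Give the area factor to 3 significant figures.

23.1

(A₂/A₁)^0.38 = 3.3, so A₂/A₁ = 3.3^(1/0.38) = 3.3^2.632
ln(A₂/A₁) = ln 3.3 / 0.38 = 1.1939 / 0.38 = 3.1419
A₂/A₁ = e^3.1419 ≈ 23.15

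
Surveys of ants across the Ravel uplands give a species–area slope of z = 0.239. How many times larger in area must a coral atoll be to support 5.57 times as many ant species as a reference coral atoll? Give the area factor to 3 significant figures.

(A₂/A₁)^0.239 = 5.57, so A₂/A₁ = 5.57^(1/0.239) = 5.57^4.184
ln(A₂/A₁) = ln 5.57 / 0.239 = 1.7174 / 0.239 = 7.1858
A₂/A₁ = e^7.1858 ≈ 1320

1320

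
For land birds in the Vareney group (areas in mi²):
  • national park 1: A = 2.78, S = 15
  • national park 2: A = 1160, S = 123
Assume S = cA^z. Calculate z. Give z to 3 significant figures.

Taking logs: ln S = ln c + z ln A, so z = (ln S₂ − ln S₁)/(ln A₂ − ln A₁).
z = ln(123/15) / ln(1160/2.78) = ln(8.2) / ln(417.3) = 2.1041 / 6.0337 = 0.3487

0.349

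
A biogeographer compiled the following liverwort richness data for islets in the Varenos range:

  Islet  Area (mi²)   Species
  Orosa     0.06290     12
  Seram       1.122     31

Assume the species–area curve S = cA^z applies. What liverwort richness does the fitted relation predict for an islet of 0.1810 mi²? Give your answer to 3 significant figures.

z = ln(31/12) / ln(1.122/0.0629) = 0.9491 / 2.8813 = 0.3294
c = 12 / 0.0629^0.3294 = 12 / 0.4021 = 29.85
S₃ = 29.85 × 0.181^0.3294 = 29.85 × 0.5695 ≈ 17

17.0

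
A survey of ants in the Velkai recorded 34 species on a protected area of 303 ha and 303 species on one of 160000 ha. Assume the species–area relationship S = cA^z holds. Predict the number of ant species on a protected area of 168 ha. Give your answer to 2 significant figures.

28

z = ln(303/34) / ln(160000/303) = 2.1874 / 6.2692 = 0.3489
c = 34 / 303^0.3489 = 34 / 7.342 = 4.631
S₃ = 4.631 × 168^0.3489 = 4.631 × 5.976 ≈ 27.68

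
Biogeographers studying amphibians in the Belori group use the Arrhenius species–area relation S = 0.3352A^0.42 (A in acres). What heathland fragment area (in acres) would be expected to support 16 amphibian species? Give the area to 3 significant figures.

9940 acres

16 = 0.3352 × A^0.42  ⇒  A^0.42 = 16/0.3352 = 47.73
ln A = ln(47.73) / 0.42 = 3.8656 / 0.42 = 9.2038
A = e^9.2038 ≈ 9935 acres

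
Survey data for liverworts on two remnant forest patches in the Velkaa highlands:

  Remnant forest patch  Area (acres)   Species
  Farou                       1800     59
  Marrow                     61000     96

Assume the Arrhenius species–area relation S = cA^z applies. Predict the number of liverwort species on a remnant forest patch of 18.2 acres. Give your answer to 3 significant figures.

31.3

z = ln(96/59) / ln(61000/1800) = 0.4868 / 3.5231 = 0.1382
c = 59 / 1800^0.1382 = 59 / 2.817 = 20.94
S₃ = 20.94 × 18.2^0.1382 = 20.94 × 1.493 ≈ 31.27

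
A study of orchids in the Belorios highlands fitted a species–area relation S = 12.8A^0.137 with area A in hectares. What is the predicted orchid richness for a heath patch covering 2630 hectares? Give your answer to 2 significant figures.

38

S = 12.8 × 2630^0.137
ln S = ln 12.8 + 0.137 × ln 2630 = 2.5494 + 0.137 × 7.8747 = 3.6283
S = e^3.6283 ≈ 37.65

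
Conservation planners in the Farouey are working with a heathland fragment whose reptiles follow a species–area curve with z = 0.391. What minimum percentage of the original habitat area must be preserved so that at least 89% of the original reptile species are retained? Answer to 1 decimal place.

74.2%

Need (A_new/A_old)^0.391 = 0.89, so A_new/A_old = 0.89^(1/0.391) = 0.89^2.558
ln(A_new/A_old) = ln 0.89 / 0.391 = -0.1165 / 0.391 = -0.2980
A_new/A_old = e^-0.2980 ≈ 0.7423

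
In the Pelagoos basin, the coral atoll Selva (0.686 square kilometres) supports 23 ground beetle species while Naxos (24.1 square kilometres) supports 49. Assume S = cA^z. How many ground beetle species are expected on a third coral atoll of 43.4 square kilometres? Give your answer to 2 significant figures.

z = ln(49/23) / ln(24.1/0.686) = 0.7563 / 3.5591 = 0.2125
c = 23 / 0.686^0.2125 = 23 / 0.923 = 24.92
S₃ = 24.92 × 43.4^0.2125 = 24.92 × 2.228 ≈ 55.52

56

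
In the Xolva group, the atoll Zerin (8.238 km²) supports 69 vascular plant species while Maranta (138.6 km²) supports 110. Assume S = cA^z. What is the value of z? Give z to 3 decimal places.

Taking logs: ln S = ln c + z ln A, so z = (ln S₂ − ln S₁)/(ln A₂ − ln A₁).
z = ln(110/69) / ln(138.6/8.238) = ln(1.594) / ln(16.82) = 0.4664 / 2.8228 = 0.1652

0.165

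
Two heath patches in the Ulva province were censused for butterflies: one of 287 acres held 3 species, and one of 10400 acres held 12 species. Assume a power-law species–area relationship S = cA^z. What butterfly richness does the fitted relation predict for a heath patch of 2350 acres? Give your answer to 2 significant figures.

6.8

z = ln(12/3) / ln(10400/287) = 1.3863 / 3.5901 = 0.3861
c = 3 / 287^0.3861 = 3 / 8.894 = 0.3373
S₃ = 0.3373 × 2350^0.3861 = 0.3373 × 20.03 ≈ 6.757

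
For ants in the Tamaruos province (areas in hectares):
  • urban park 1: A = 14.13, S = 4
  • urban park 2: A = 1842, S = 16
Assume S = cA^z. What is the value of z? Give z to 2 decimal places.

Taking logs: ln S = ln c + z ln A, so z = (ln S₂ − ln S₁)/(ln A₂ − ln A₁).
z = ln(16/4) / ln(1842/14.13) = ln(4) / ln(130.4) = 1.3863 / 4.8703 = 0.2846

0.28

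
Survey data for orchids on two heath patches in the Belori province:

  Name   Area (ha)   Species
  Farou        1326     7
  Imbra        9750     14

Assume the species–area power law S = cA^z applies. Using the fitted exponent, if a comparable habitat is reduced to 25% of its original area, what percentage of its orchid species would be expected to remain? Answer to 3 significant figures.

z = ln(14/7) / ln(9750/1326) = 0.6931 / 1.9951 = 0.3474
S_new/S_old = (A_new/A_old)^z = 0.25^0.3474 = exp(0.3474 × -1.3863) = 0.6178

61.8%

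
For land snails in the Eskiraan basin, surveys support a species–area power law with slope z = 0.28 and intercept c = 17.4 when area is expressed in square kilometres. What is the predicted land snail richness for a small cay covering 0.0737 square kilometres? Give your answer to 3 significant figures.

S = 17.4 × 0.0737^0.28 = 17.4 × 0.4818 ≈ 8.384

8.38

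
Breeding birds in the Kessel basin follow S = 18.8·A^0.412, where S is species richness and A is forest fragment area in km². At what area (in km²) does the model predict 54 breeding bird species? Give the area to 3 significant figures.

12.9 km²

54 = 18.8 × A^0.412  ⇒  A^0.412 = 54/18.8 = 2.872
ln A = ln(2.872) / 0.412 = 1.0551 / 0.412 = 2.5610
A = e^2.5610 ≈ 12.95 km²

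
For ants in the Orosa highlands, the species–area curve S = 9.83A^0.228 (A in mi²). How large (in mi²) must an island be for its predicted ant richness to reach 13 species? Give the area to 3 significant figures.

3.41 mi²

13 = 9.83 × A^0.228  ⇒  A^0.228 = 13/9.83 = 1.322
ln A = ln(1.322) / 0.228 = 0.2795 / 0.228 = 1.2259
A = e^1.2259 ≈ 3.407 mi²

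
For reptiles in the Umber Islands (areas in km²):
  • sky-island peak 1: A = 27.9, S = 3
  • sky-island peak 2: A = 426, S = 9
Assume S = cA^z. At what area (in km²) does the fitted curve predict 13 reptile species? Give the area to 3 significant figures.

z = ln(9/3) / ln(426/27.9) = 1.0986 / 2.7258 = 0.4030
c = 3 / 27.9^0.4030 = 3 / 3.825 = 0.7843
A = (13/0.7843)^(1/0.4030) ⇒ ln A = ln(16.58)/0.4030 = 6.9668
A = e^6.9668 ≈ 1061 km²

1060 km²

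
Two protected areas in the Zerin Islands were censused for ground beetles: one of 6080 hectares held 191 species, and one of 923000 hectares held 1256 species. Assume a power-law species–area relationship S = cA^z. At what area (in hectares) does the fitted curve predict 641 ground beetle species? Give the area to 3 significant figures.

z = ln(1256/191) / ln(923000/6080) = 1.8834 / 5.0226 = 0.3750
c = 191 / 6080^0.3750 = 191 / 26.24 = 7.28
A = (641/7.28)^(1/0.3750) ⇒ ln A = ln(88.05)/0.3750 = 11.9416
A = e^11.9416 ≈ 153516 hectares

154000 hectares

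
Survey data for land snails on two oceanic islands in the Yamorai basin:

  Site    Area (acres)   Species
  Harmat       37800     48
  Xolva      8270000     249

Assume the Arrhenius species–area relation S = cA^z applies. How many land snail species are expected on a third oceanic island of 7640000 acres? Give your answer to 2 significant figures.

z = ln(249/48) / ln(8270000/37800) = 1.6463 / 5.3881 = 0.3055
c = 48 / 37800^0.3055 = 48 / 25.04 = 1.917
S₃ = 1.917 × 7640000^0.3055 = 1.917 × 126.8 ≈ 243

240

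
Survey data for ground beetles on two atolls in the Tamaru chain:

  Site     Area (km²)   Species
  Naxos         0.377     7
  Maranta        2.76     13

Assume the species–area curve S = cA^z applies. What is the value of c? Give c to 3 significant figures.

9.48

z = ln(S₂/S₁) / ln(A₂/A₁) = ln(13/7) / ln(2.76/0.377) = 0.6190 / 1.9907 = 0.3110
c = S₁ / A₁^z = 7 / 0.377^0.3110 = 7 / 0.7383 = 9.481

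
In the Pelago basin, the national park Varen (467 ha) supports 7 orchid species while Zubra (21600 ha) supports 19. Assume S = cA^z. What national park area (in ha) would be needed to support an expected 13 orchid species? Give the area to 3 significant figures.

z = ln(19/7) / ln(21600/467) = 0.9985 / 3.8341 = 0.2604
c = 7 / 467^0.2604 = 7 / 4.957 = 1.412
A = (13/1.412)^(1/0.2604) ⇒ ln A = ln(9.205)/0.2604 = 8.5233
A = e^8.5233 ≈ 5031 ha

5030 ha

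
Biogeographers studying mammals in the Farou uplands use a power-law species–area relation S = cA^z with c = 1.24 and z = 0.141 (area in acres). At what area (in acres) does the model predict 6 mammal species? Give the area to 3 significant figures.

6 = 1.24 × A^0.141  ⇒  A^0.141 = 6/1.24 = 4.839
ln A = ln(4.839) / 0.141 = 1.5766 / 0.141 = 11.1819
A = e^11.1819 ≈ 71819 acres

71800 acres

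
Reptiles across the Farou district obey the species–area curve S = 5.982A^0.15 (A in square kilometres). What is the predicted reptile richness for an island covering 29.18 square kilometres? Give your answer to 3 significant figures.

9.92

S = 5.982 × 29.18^0.15
ln S = ln 5.982 + 0.15 × ln 29.18 = 1.7888 + 0.15 × 3.3735 = 2.2948
S = e^2.2948 ≈ 9.922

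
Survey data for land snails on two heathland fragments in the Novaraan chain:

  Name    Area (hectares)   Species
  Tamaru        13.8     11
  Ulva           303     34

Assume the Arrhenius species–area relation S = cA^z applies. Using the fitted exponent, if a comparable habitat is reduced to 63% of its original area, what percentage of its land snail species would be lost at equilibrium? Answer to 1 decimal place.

z = ln(34/11) / ln(303/13.8) = 1.1285 / 3.0891 = 0.3653
S_new/S_old = (A_new/A_old)^z = 0.63^0.3653 = exp(0.3653 × -0.4620) = 0.8447
Fraction lost = 1 − 0.8447 = 0.1553

15.5%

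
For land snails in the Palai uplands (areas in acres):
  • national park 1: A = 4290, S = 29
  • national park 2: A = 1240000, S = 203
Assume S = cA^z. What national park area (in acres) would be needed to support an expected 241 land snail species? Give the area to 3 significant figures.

z = ln(203/29) / ln(1240000/4290) = 1.9459 / 5.6666 = 0.3434
c = 29 / 4290^0.3434 = 29 / 17.68 = 1.641
A = (241/1.641)^(1/0.3434) ⇒ ln A = ln(146.9)/0.3434 = 14.5303
A = e^14.5303 ≈ 2043762 acres

2040000 acres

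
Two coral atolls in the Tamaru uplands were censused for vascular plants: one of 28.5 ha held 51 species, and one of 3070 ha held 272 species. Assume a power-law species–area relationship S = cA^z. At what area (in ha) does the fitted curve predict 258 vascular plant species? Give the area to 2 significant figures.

2600 ha

z = ln(272/51) / ln(3070/28.5) = 1.6740 / 4.6795 = 0.3577
c = 51 / 28.5^0.3577 = 51 / 3.315 = 15.39
A = (258/15.39)^(1/0.3577) ⇒ ln A = ln(16.77)/0.3577 = 7.8817
A = e^7.8817 ≈ 2648 ha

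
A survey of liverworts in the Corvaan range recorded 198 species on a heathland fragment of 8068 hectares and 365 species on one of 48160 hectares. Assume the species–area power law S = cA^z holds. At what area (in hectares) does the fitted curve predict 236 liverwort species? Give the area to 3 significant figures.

z = ln(365/198) / ln(48160/8068) = 0.6116 / 1.7866 = 0.3423
c = 198 / 8068^0.3423 = 198 / 21.75 = 9.104
A = (236/9.104)^(1/0.3423) ⇒ ln A = ln(25.92)/0.3423 = 9.5085
A = e^9.5085 ≈ 13474 hectares

13500 hectares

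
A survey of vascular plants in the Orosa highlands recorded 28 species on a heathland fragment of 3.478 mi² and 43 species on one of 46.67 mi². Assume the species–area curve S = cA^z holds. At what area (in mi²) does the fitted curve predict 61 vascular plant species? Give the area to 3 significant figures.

387 mi²

z = ln(43/28) / ln(46.67/3.478) = 0.4290 / 2.5966 = 0.1652
c = 28 / 3.478^0.1652 = 28 / 1.229 = 22.79
A = (61/22.79)^(1/0.1652) ⇒ ln A = ln(2.677)/0.1652 = 5.9596
A = e^5.9596 ≈ 387.5 mi²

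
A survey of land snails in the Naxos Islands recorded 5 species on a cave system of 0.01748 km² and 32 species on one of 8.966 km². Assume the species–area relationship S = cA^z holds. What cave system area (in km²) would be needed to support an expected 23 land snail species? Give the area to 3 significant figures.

2.95 km²

z = ln(32/5) / ln(8.966/0.01748) = 1.8563 / 6.2401 = 0.2975
c = 5 / 0.01748^0.2975 = 5 / 0.3001 = 16.66
A = (23/16.66)^(1/0.2975) ⇒ ln A = ln(1.38)/0.2975 = 1.0833
A = e^1.0833 ≈ 2.954 km²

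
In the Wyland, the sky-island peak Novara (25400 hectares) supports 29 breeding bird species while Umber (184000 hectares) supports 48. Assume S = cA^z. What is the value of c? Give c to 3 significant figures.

2.20

z = ln(S₂/S₁) / ln(A₂/A₁) = ln(48/29) / ln(184000/25400) = 0.5039 / 1.9802 = 0.2545
c = S₁ / A₁^z = 29 / 25400^0.2545 = 29 / 13.21 = 2.195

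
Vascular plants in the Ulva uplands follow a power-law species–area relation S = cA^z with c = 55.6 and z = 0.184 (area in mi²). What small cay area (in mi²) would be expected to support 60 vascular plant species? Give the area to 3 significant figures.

60 = 55.6 × A^0.184  ⇒  A^0.184 = 60/55.6 = 1.079
ln A = ln(1.079) / 0.184 = 0.0762 / 0.184 = 0.4139
A = e^0.4139 ≈ 1.513 mi²

1.51 mi²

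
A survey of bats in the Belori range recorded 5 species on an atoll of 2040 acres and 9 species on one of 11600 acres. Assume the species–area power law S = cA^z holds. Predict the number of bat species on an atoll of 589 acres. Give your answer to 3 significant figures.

z = ln(9/5) / ln(11600/2040) = 0.5878 / 1.7381 = 0.3382
c = 5 / 2040^0.3382 = 5 / 13.16 = 0.3799
S₃ = 0.3799 × 589^0.3382 = 0.3799 × 8.646 ≈ 3.285

3.28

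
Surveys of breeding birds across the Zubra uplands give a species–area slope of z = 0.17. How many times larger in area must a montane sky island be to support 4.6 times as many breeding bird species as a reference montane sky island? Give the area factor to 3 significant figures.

7920

(A₂/A₁)^0.17 = 4.6, so A₂/A₁ = 4.6^(1/0.17) = 4.6^5.882
ln(A₂/A₁) = ln 4.6 / 0.17 = 1.5261 / 0.17 = 8.9768
A₂/A₁ = e^8.9768 ≈ 7917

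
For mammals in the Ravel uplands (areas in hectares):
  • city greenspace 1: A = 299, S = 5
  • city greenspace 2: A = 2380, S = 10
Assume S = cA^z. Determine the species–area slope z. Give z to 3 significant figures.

Taking logs: ln S = ln c + z ln A, so z = (ln S₂ − ln S₁)/(ln A₂ − ln A₁).
z = ln(10/5) / ln(2380/299) = ln(2) / ln(7.96) = 0.6931 / 2.0744 = 0.3341

0.334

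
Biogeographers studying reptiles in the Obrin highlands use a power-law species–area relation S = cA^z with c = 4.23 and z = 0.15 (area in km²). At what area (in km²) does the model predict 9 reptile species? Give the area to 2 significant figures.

9 = 4.23 × A^0.15  ⇒  A^0.15 = 9/4.23 = 2.128
ln A = ln(2.128) / 0.15 = 0.7550 / 0.15 = 5.0335
A = e^5.0335 ≈ 153.5 km²

150 km²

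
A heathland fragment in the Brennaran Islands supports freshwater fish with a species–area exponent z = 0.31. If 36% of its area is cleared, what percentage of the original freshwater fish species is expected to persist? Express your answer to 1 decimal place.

87.1%

S_new/S_old = (A_new/A_old)^z = 0.64^0.31
= exp(0.31 × ln 0.64) = exp(0.31 × -0.4463) = exp(-0.1383) ≈ 0.8708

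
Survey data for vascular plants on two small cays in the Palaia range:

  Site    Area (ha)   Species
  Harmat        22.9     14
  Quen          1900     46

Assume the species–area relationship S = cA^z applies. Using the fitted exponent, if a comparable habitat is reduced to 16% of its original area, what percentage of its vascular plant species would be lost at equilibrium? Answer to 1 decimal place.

z = ln(46/14) / ln(1900/22.9) = 1.1896 / 4.4185 = 0.2692
S_new/S_old = (A_new/A_old)^z = 0.16^0.2692 = exp(0.2692 × -1.8326) = 0.6106
Fraction lost = 1 − 0.6106 = 0.3894

38.9%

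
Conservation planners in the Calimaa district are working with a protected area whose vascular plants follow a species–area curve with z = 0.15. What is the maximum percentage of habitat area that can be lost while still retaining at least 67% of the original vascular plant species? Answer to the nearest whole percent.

93%

Need (A_new/A_old)^0.15 = 0.67, so A_new/A_old = 0.67^(1/0.15) = 0.67^6.667
ln(A_new/A_old) = ln 0.67 / 0.15 = -0.4005 / 0.15 = -2.6699
A_new/A_old = e^-2.6699 ≈ 0.06926
Fraction that can be lost = 1 − 0.06926 = 0.9307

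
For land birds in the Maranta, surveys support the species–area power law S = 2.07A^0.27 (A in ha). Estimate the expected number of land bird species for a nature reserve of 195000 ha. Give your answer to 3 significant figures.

55.5

S = 2.07 × 195000^0.27
ln S = ln 2.07 + 0.27 × ln 195000 = 0.7275 + 0.27 × 12.1808 = 4.0164
S = e^4.0164 ≈ 55.5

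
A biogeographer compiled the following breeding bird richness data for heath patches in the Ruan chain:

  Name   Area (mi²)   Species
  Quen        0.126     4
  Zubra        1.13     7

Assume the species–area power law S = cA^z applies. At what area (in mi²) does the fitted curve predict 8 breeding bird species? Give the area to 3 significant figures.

z = ln(7/4) / ln(1.13/0.126) = 0.5596 / 2.1937 = 0.2551
c = 4 / 0.126^0.2551 = 4 / 0.5895 = 6.785
A = (8/6.785)^(1/0.2551) ⇒ ln A = ln(1.179)/0.2551 = 0.6457
A = e^0.6457 ≈ 1.907 mi²

1.91 mi²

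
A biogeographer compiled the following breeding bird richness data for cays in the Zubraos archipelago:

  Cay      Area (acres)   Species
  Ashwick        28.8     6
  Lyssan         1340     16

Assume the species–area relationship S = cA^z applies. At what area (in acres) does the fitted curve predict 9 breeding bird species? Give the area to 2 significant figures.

140 acres

z = ln(16/6) / ln(1340/28.8) = 0.9808 / 3.8400 = 0.2554
c = 6 / 28.8^0.2554 = 6 / 2.359 = 2.543
A = (9/2.543)^(1/0.2554) ⇒ ln A = ln(3.539)/0.2554 = 4.9478
A = e^4.9478 ≈ 140.9 acres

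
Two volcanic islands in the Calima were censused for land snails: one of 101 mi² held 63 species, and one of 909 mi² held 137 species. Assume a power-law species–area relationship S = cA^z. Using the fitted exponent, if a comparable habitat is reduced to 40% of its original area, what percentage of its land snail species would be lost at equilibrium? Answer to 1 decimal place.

27.7%

z = ln(137/63) / ln(909/101) = 0.7768 / 2.1972 = 0.3536
S_new/S_old = (A_new/A_old)^z = 0.4^0.3536 = exp(0.3536 × -0.9163) = 0.7233
Fraction lost = 1 − 0.7233 = 0.2767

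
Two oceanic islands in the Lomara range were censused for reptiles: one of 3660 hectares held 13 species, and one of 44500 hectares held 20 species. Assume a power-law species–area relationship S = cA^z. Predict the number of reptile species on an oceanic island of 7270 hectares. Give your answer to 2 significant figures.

15

z = ln(20/13) / ln(44500/3660) = 0.4308 / 2.4980 = 0.1724
c = 13 / 3660^0.1724 = 13 / 4.116 = 3.158
S₃ = 3.158 × 7270^0.1724 = 3.158 × 4.634 ≈ 14.63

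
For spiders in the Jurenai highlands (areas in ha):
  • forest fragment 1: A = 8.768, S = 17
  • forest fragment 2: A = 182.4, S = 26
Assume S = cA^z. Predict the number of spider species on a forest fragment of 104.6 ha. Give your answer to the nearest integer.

24

z = ln(26/17) / ln(182.4/8.768) = 0.4249 / 3.0351 = 0.1400
c = 17 / 8.768^0.1400 = 17 / 1.355 = 12.54
S₃ = 12.54 × 104.6^0.1400 = 12.54 × 1.917 ≈ 24.05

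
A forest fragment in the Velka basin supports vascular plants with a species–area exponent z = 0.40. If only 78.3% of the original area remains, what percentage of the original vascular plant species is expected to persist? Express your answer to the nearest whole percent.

S_new/S_old = (A_new/A_old)^z = 0.783^0.4
= exp(0.4 × ln 0.783) = exp(0.4 × -0.2446) = exp(-0.0978) ≈ 0.9068

91%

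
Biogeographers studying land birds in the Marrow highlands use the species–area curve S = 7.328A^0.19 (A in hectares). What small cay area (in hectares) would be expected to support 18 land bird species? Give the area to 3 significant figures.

18 = 7.328 × A^0.19  ⇒  A^0.19 = 18/7.328 = 2.456
ln A = ln(2.456) / 0.19 = 0.8987 / 0.19 = 4.7298
A = e^4.7298 ≈ 113.3 hectares

113 hectares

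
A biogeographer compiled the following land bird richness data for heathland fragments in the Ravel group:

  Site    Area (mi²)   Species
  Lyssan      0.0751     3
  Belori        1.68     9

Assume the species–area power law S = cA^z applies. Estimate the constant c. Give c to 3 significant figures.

z = ln(S₂/S₁) / ln(A₂/A₁) = ln(9/3) / ln(1.68/0.0751) = 1.0986 / 3.1077 = 0.3535
c = S₁ / A₁^z = 3 / 0.0751^0.3535 = 3 / 0.4004 = 7.492

7.49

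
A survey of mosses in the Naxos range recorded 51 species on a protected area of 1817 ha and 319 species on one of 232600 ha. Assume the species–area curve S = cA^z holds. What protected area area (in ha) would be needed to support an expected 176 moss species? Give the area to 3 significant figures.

z = ln(319/51) / ln(232600/1817) = 1.8334 / 4.8521 = 0.3778
c = 51 / 1817^0.3778 = 51 / 17.04 = 2.992
A = (176/2.992)^(1/0.3778) ⇒ ln A = ln(58.81)/0.3778 = 10.7831
A = e^10.7831 ≈ 48201 ha

48200 ha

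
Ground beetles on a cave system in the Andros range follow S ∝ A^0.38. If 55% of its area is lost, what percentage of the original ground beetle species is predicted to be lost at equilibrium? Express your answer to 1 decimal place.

26.2%

S_new/S_old = (A_new/A_old)^z = 0.45^0.38
= exp(0.38 × ln 0.45) = exp(0.38 × -0.7985) = exp(-0.3034) ≈ 0.7383
Fraction lost = 1 − 0.7383 = 0.2617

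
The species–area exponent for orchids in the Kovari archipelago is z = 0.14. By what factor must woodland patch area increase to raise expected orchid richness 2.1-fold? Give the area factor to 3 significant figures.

200

(A₂/A₁)^0.14 = 2.1, so A₂/A₁ = 2.1^(1/0.14) = 2.1^7.143
ln(A₂/A₁) = ln 2.1 / 0.14 = 0.7419 / 0.14 = 5.2996
A₂/A₁ = e^5.2996 ≈ 200.2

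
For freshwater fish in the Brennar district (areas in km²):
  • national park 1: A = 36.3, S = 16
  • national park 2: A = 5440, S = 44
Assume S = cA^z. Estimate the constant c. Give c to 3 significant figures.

7.75

z = ln(S₂/S₁) / ln(A₂/A₁) = ln(44/16) / ln(5440/36.3) = 1.0116 / 5.0097 = 0.2019
c = S₁ / A₁^z = 16 / 36.3^0.2019 = 16 / 2.065 = 7.747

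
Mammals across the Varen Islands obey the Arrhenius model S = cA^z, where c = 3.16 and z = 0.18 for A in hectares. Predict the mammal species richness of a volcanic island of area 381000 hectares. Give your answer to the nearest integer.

S = 3.16 × 381000^0.18 = 3.16 × 10.11 ≈ 31.93

32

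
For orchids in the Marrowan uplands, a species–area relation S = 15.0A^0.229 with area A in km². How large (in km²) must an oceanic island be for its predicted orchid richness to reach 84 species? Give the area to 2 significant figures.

84 = 15 × A^0.229  ⇒  A^0.229 = 84/15 = 5.6
ln A = ln(5.6) / 0.229 = 1.7228 / 0.229 = 7.5230
A = e^7.5230 ≈ 1850 km²

1900 km²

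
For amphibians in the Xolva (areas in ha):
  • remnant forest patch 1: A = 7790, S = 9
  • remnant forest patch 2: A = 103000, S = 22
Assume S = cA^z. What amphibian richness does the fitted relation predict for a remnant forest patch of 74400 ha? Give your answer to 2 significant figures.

z = ln(22/9) / ln(103000/7790) = 0.8938 / 2.5819 = 0.3462
c = 9 / 7790^0.3462 = 9 / 22.24 = 0.4046
S₃ = 0.4046 × 74400^0.3462 = 0.4046 × 48.58 ≈ 19.66

20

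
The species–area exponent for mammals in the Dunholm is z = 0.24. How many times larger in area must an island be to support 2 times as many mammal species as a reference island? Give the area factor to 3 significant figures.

18.0

(A₂/A₁)^0.24 = 2, so A₂/A₁ = 2^(1/0.24) = 2^4.167
ln(A₂/A₁) = ln 2 / 0.24 = 0.6931 / 0.24 = 2.8881
A₂/A₁ = e^2.8881 ≈ 17.96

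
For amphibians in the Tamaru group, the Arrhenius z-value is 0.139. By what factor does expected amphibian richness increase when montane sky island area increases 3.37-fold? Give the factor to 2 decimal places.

S₂/S₁ = (A₂/A₁)^z = 3.37^0.139
ln(S₂/S₁) = 0.139 × ln 3.37 = 0.139 × 1.2149 = 0.1689
S₂/S₁ = e^0.1689 ≈ 1.184

1.18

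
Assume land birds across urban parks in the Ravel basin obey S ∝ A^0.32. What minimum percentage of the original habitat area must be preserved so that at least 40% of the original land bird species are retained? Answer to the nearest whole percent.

Need (A_new/A_old)^0.32 = 0.4, so A_new/A_old = 0.4^(1/0.32) = 0.4^3.125
ln(A_new/A_old) = ln 0.4 / 0.32 = -0.9163 / 0.32 = -2.8634
A_new/A_old = e^-2.8634 ≈ 0.05707

6%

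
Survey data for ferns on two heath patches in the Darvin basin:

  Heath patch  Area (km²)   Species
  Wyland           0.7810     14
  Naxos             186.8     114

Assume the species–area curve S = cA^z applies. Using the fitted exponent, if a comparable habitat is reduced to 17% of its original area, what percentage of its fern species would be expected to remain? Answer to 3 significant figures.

50.7%

z = ln(114/14) / ln(186.8/0.781) = 2.0971 / 5.4772 = 0.3829
S_new/S_old = (A_new/A_old)^z = 0.17^0.3829 = exp(0.3829 × -1.7720) = 0.5074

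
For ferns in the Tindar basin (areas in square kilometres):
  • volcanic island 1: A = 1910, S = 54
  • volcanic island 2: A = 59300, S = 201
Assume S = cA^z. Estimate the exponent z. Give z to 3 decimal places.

0.383

Taking logs: ln S = ln c + z ln A, so z = (ln S₂ − ln S₁)/(ln A₂ − ln A₁).
z = ln(201/54) / ln(59300/1910) = ln(3.722) / ln(31.05) = 1.3143 / 3.4355 = 0.3826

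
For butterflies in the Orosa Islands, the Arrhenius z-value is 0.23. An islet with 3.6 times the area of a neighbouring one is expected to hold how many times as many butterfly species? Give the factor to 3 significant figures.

S₂/S₁ = (A₂/A₁)^z = 3.6^0.23
ln(S₂/S₁) = 0.23 × ln 3.6 = 0.23 × 1.2809 = 0.2946
S₂/S₁ = e^0.2946 ≈ 1.343

1.34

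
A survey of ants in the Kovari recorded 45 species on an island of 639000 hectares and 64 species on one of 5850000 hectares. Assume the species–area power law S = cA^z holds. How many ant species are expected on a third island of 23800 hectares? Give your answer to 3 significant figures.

26.7

z = ln(64/45) / ln(5850000/639000) = 0.3522 / 2.2143 = 0.1591
c = 45 / 639000^0.1591 = 45 / 8.384 = 5.367
S₃ = 5.367 × 23800^0.1591 = 5.367 × 4.968 ≈ 26.66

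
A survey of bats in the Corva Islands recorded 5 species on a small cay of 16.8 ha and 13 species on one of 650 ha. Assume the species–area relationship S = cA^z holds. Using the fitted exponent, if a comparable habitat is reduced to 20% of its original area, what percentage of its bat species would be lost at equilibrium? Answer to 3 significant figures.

34.3%

z = ln(13/5) / ln(650/16.8) = 0.9555 / 3.6556 = 0.2614
S_new/S_old = (A_new/A_old)^z = 0.2^0.2614 = exp(0.2614 × -1.6094) = 0.6566
Fraction lost = 1 − 0.6566 = 0.3434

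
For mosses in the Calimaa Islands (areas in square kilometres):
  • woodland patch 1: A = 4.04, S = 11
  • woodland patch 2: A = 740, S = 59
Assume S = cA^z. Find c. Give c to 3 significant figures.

7.01

z = ln(S₂/S₁) / ln(A₂/A₁) = ln(59/11) / ln(740/4.04) = 1.6796 / 5.2104 = 0.3224
c = S₁ / A₁^z = 11 / 4.04^0.3224 = 11 / 1.568 = 7.013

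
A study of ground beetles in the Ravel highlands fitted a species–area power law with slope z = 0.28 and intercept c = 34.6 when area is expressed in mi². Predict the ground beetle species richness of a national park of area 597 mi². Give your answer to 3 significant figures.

207

S = 34.6 × 597^0.28
ln S = ln 34.6 + 0.28 × ln 597 = 3.5439 + 0.28 × 6.3919 = 5.3336
S = e^5.3336 ≈ 207.2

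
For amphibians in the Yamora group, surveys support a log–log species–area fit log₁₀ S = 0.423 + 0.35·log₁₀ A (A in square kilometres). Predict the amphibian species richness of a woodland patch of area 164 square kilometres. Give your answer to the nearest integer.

S = 2.649 × 164^0.35
ln S = ln 2.649 + 0.35 × ln 164 = 0.9740 + 0.35 × 5.0999 = 2.7589
S = e^2.7589 ≈ 15.78

16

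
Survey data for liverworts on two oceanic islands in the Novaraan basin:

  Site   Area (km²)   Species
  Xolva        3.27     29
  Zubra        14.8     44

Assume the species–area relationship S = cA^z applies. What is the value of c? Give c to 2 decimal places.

20.91

z = ln(S₂/S₁) / ln(A₂/A₁) = ln(44/29) / ln(14.8/3.27) = 0.4169 / 1.5098 = 0.2761
c = S₁ / A₁^z = 29 / 3.27^0.2761 = 29 / 1.387 = 20.91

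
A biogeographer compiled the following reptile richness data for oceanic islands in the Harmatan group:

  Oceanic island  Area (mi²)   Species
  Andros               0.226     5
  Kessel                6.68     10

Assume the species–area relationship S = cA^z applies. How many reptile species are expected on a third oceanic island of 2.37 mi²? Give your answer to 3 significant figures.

z = ln(10/5) / ln(6.68/0.226) = 0.6931 / 3.3863 = 0.2047
c = 5 / 0.226^0.2047 = 5 / 0.7376 = 6.779
S₃ = 6.779 × 2.37^0.2047 = 6.779 × 1.193 ≈ 8.089

8.09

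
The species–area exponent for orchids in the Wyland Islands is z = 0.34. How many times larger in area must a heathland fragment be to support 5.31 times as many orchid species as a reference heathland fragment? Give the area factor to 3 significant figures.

(A₂/A₁)^0.34 = 5.31, so A₂/A₁ = 5.31^(1/0.34) = 5.31^2.941
ln(A₂/A₁) = ln 5.31 / 0.34 = 1.6696 / 0.34 = 4.9106
A₂/A₁ = e^4.9106 ≈ 135.7

136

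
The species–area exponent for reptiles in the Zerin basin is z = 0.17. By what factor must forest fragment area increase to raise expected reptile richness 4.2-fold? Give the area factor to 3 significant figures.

(A₂/A₁)^0.17 = 4.2, so A₂/A₁ = 4.2^(1/0.17) = 4.2^5.882
ln(A₂/A₁) = ln 4.2 / 0.17 = 1.4351 / 0.17 = 8.4417
A₂/A₁ = e^8.4417 ≈ 4636

4640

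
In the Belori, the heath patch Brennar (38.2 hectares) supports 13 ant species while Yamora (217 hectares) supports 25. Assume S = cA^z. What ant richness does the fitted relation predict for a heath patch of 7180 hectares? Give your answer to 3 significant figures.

93.3

z = ln(25/13) / ln(217/38.2) = 0.6539 / 1.7371 = 0.3765
c = 13 / 38.2^0.3765 = 13 / 3.941 = 3.299
S₃ = 3.299 × 7180^0.3765 = 3.299 × 28.29 ≈ 93.33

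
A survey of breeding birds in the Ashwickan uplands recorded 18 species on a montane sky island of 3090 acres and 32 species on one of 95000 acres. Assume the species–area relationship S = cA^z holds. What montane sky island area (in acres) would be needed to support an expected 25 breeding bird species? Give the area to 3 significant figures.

z = ln(32/18) / ln(95000/3090) = 0.5754 / 3.4257 = 0.1680
c = 18 / 3090^0.1680 = 18 / 3.856 = 4.668
A = (25/4.668)^(1/0.1680) ⇒ ln A = ln(5.356)/0.1680 = 9.9918
A = e^9.9918 ≈ 21847 acres

21800 acres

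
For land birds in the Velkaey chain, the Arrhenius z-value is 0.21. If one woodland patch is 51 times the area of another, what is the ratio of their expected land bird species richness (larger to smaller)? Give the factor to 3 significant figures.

S₂/S₁ = (A₂/A₁)^z = 51^0.21
ln(S₂/S₁) = 0.21 × ln 51 = 0.21 × 3.9318 = 0.8257
S₂/S₁ = e^0.8257 ≈ 2.283

2.28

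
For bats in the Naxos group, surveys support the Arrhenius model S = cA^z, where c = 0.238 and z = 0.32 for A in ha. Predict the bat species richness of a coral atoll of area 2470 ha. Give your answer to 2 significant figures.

2.9

S = 0.238 × 2470^0.32
ln S = ln 0.238 + 0.32 × ln 2470 = -1.4355 + 0.32 × 7.8120 = 1.0643
S = e^1.0643 ≈ 2.899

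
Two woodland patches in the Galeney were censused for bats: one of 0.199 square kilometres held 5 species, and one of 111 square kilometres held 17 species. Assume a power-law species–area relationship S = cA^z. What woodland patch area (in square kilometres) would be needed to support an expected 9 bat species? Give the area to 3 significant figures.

4.15 square kilometres

z = ln(17/5) / ln(111/0.199) = 1.2238 / 6.3240 = 0.1935
c = 5 / 0.199^0.1935 = 5 / 0.7317 = 6.834
A = (9/6.834)^(1/0.1935) ⇒ ln A = ln(1.317)/0.1935 = 1.4230
A = e^1.4230 ≈ 4.15 square kilometres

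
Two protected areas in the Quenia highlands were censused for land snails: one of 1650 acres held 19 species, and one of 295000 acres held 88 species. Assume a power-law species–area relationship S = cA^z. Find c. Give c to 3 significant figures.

2.13

z = ln(S₂/S₁) / ln(A₂/A₁) = ln(88/19) / ln(295000/1650) = 1.5329 / 5.1862 = 0.2956
c = S₁ / A₁^z = 19 / 1650^0.2956 = 19 / 8.933 = 2.127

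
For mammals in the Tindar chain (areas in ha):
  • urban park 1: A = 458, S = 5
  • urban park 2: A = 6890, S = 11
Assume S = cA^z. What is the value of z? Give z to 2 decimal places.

Taking logs: ln S = ln c + z ln A, so z = (ln S₂ − ln S₁)/(ln A₂ − ln A₁).
z = ln(11/5) / ln(6890/458) = ln(2.2) / ln(15.04) = 0.7885 / 2.7110 = 0.2908

0.29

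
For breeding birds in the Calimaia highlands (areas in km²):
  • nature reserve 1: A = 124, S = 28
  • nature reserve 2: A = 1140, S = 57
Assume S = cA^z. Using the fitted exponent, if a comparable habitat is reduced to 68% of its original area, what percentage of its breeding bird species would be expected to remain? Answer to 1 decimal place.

z = ln(57/28) / ln(1140/124) = 0.7108 / 2.2185 = 0.3204
S_new/S_old = (A_new/A_old)^z = 0.68^0.3204 = exp(0.3204 × -0.3857) = 0.8838

88.4%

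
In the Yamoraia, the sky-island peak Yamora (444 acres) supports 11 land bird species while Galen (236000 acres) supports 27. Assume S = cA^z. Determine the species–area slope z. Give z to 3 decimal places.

Taking logs: ln S = ln c + z ln A, so z = (ln S₂ − ln S₁)/(ln A₂ − ln A₁).
z = ln(27/11) / ln(236000/444) = ln(2.455) / ln(531.5) = 0.8979 / 6.2758 = 0.1431

0.143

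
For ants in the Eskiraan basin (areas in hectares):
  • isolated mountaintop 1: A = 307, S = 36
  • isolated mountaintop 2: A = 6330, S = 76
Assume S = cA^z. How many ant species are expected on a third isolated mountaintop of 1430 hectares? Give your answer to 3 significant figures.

z = ln(76/36) / ln(6330/307) = 0.7472 / 3.0262 = 0.2469
c = 36 / 307^0.2469 = 36 / 4.113 = 8.754
S₃ = 8.754 × 1430^0.2469 = 8.754 × 6.013 ≈ 52.64

52.6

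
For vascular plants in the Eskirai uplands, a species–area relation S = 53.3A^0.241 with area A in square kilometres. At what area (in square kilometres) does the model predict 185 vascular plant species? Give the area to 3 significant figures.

175 square kilometres

185 = 53.3 × A^0.241  ⇒  A^0.241 = 185/53.3 = 3.471
ln A = ln(3.471) / 0.241 = 1.2444 / 0.241 = 5.1636
A = e^5.1636 ≈ 174.8 square kilometres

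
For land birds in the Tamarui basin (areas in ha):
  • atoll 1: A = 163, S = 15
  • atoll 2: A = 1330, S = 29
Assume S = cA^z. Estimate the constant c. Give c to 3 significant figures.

z = ln(S₂/S₁) / ln(A₂/A₁) = ln(29/15) / ln(1330/163) = 0.6592 / 2.0992 = 0.3140
c = S₁ / A₁^z = 15 / 163^0.3140 = 15 / 4.951 = 3.029

3.03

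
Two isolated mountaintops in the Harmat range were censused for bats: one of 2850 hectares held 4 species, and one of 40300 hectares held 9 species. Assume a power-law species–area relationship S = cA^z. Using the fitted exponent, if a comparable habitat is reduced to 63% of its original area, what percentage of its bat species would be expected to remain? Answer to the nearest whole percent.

z = ln(9/4) / ln(40300/2850) = 0.8109 / 2.6490 = 0.3061
S_new/S_old = (A_new/A_old)^z = 0.63^0.3061 = exp(0.3061 × -0.4620) = 0.8681

87%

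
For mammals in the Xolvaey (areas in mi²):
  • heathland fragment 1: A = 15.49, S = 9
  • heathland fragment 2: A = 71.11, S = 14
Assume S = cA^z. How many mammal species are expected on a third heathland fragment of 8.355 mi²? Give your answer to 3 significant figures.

z = ln(14/9) / ln(71.11/15.49) = 0.4418 / 1.5240 = 0.2899
c = 9 / 15.49^0.2899 = 9 / 2.213 = 4.067
S₃ = 4.067 × 8.355^0.2899 = 4.067 × 1.85 ≈ 7.525

7.53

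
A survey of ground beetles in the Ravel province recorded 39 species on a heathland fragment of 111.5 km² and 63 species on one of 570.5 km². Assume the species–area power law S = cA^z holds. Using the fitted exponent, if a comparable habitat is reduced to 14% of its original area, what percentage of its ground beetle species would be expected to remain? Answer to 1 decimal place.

56.1%

z = ln(63/39) / ln(570.5/111.5) = 0.4796 / 1.6325 = 0.2938
S_new/S_old = (A_new/A_old)^z = 0.14^0.2938 = exp(0.2938 × -1.9661) = 0.5613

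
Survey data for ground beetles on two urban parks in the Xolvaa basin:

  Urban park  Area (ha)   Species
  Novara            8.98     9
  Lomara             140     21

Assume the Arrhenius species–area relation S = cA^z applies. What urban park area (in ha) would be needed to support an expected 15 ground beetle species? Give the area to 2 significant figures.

z = ln(21/9) / ln(140/8.98) = 0.8473 / 2.7466 = 0.3085
c = 9 / 8.98^0.3085 = 9 / 1.968 = 4.573
A = (15/4.573)^(1/0.3085) ⇒ ln A = ln(3.28)/0.3085 = 3.8509
A = e^3.8509 ≈ 47.04 ha

47 ha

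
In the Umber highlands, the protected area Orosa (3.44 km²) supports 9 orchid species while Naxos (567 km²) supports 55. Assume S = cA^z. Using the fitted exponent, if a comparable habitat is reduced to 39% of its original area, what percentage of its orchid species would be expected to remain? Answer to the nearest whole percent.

72%

z = ln(55/9) / ln(567/3.44) = 1.8101 / 5.1049 = 0.3546
S_new/S_old = (A_new/A_old)^z = 0.39^0.3546 = exp(0.3546 × -0.9416) = 0.7161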